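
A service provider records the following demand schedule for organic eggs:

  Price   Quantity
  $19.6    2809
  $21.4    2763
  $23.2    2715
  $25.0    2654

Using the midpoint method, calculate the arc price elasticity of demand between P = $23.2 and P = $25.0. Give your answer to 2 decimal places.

-0.30

At P = 23.2, Q = 2715; at P = 25.0, Q = 2654.
ΔQ = -61, ΔP = 1.8. Midpoints: P̄ = 24.10, Q̄ = 2684.5.
ε = (ΔQ/ΔP)(P̄/Q̄) = (-61/1.8)(24.10/2684.5).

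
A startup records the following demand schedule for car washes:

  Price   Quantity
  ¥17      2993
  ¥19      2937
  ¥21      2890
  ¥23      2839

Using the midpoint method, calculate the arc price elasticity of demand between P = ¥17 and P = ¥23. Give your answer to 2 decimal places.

At P = 17, Q = 2993; at P = 23, Q = 2839.
ΔQ = -154, ΔP = 6. Midpoints: P̄ = 20.00, Q̄ = 2916.0.
ε = (ΔQ/ΔP)(P̄/Q̄) = (-154/6)(20.00/2916.0).

-0.18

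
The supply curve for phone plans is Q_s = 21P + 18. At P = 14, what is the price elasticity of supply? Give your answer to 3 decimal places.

0.942

At P = 14, Q_s = 312.
dQ_s/dP = 21.
ε_s = (dQ_s/dP)(P/Q_s) = (21)(14/312).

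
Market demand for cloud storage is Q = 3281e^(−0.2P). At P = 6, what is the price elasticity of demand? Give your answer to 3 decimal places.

At P = 6, Q = 988.218.
dQ/dP = −0.2·3281e^(−0.2P) = −0.2Q = -197.644.
ε = (dQ/dP)(P/Q) = (-197.644)(6/988.218).

-1.200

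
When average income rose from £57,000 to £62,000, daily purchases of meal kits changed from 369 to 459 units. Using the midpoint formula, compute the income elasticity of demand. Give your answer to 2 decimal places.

2.59

ΔQ = 90, ΔI = 5000. Midpoints: Ī = 59,500, Q̄ = 414.0.
ε_I = (ΔQ/ΔI)(Ī/Q̄) = (90/5000)(59500/414.0).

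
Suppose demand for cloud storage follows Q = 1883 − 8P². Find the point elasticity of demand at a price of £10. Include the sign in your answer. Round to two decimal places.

At P = 10, Q = 1083.
dQ/dP = −16P = -160.
ε = (dQ/dP)(P/Q) = (-160)(10/1083).

-1.48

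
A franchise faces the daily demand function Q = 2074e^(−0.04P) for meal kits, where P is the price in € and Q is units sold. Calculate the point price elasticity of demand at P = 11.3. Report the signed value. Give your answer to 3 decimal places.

-0.452

At P = 11.3, Q = 1319.799.
dQ/dP = −0.04·2074e^(−0.04P) = −0.04Q = -52.792.
ε = (dQ/dP)(P/Q) = (-52.792)(11.3/1319.799).
|ε| < 1, so demand is inelastic at this price.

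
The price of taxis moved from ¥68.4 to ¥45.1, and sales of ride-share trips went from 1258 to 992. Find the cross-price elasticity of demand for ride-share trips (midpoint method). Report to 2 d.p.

0.58

ΔQ_x = 992 − 1258 = -266; ΔP_y = 45.1 − 68.4 = -23.3.
Midpoints: P̄_y = 56.75, Q̄_x = 1125.0.
ε_xy = (ΔQ_x/ΔP_y)(P̄_y/Q̄_x) = (-266/-23.3)(56.75/1125.0).
ε_xy > 0, so the goods are substitutes.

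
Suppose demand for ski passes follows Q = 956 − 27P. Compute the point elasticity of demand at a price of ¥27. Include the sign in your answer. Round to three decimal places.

-3.211

At P = 27, Q = 227.
dQ/dP = −27.
ε = (dQ/dP)(P/Q) = (-27)(27/227).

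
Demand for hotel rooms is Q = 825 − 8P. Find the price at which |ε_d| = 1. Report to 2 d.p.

For linear demand Q = a − bP, ε = −bP/(a − bP). |ε| = 1 when bP = a − bP, i.e. P = a/(2b).
P = 825/(2·8) = 825/16 = 51.5625.

51.56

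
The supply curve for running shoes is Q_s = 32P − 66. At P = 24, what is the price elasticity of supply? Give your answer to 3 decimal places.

1.094

At P = 24, Q_s = 702.
dQ_s/dP = 32.
ε_s = (dQ_s/dP)(P/Q_s) = (32)(24/702).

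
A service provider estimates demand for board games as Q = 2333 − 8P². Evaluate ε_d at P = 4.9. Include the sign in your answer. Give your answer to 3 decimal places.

-0.179

At P = 4.9, Q = 2140.920.
dQ/dP = −16P = -78.400.
ε = (dQ/dP)(P/Q) = (-78.400)(4.9/2140.920).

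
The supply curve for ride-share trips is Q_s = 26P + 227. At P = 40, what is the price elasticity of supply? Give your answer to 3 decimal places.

At P = 40, Q_s = 1267.
dQ_s/dP = 26.
ε_s = (dQ_s/dP)(P/Q_s) = (26)(40/1267).

0.821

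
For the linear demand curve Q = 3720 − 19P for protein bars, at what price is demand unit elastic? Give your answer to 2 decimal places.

For linear demand Q = a − bP, ε = −bP/(a − bP). |ε| = 1 when bP = a − bP, i.e. P = a/(2b).
P = 3720/(2·19) = 3720/38 = 97.8947.

97.89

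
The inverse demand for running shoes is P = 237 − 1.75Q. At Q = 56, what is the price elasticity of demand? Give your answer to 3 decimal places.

-1.418

At Q = 56, P = 237 − 1.75(56) = 139.00.
dP/dQ = −1.75, so dQ/dP = 1/(−1.75) = -0.571.
ε = (dQ/dP)(P/Q) = (-0.571)(139.00/56).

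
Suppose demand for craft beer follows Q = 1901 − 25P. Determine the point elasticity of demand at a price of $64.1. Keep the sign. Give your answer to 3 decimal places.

-5.369

At P = 64.1, Q = 298.500.
dQ/dP = −25.
ε = (dQ/dP)(P/Q) = (-25)(64.1/298.500).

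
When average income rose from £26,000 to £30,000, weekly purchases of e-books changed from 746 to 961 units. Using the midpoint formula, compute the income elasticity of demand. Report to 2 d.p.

1.76

ΔQ = 215, ΔI = 4000. Midpoints: Ī = 28,000, Q̄ = 853.5.
ε_I = (ΔQ/ΔI)(Ī/Q̄) = (215/4000)(28000/853.5).
ε_I > 0, so the good is normal.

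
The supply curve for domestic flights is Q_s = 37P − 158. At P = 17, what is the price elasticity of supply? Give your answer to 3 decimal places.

1.335

At P = 17, Q_s = 471.
dQ_s/dP = 37.
ε_s = (dQ_s/dP)(P/Q_s) = (37)(17/471).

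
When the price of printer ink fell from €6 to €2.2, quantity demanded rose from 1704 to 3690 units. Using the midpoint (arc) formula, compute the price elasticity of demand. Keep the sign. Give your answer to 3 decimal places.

-0.795

ΔQ = 3690 − 1704 = 1986; ΔP = 2.2 − 6 = -3.8.
Midpoints: P̄ = 4.10, Q̄ = 2697.0.
ε = (ΔQ/ΔP)(P̄/Q̄) = (1986/-3.8)(4.10/2697.0).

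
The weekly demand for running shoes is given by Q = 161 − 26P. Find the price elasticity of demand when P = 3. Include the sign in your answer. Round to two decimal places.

At P = 3, Q = 83.
dQ/dP = −26.
ε = (dQ/dP)(P/Q) = (-26)(3/83).

-0.94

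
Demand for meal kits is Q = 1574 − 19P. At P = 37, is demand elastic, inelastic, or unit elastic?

inelastic

Q = 871, dQ/dP = -19.
ε = (dQ/dP)(P/Q) ≈ -0.807.
|ε| = 0.81 < 1.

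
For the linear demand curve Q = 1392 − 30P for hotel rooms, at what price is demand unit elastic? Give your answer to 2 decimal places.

23.20

For linear demand Q = a − bP, ε = −bP/(a − bP). |ε| = 1 when bP = a − bP, i.e. P = a/(2b).
P = 1392/(2·30) = 1392/60 = 23.2000.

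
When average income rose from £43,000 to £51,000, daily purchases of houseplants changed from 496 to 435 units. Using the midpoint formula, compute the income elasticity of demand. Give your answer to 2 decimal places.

ΔQ = -61, ΔI = 8000. Midpoints: Ī = 47,000, Q̄ = 465.5.
ε_I = (ΔQ/ΔI)(Ī/Q̄) = (-61/8000)(47000/465.5).

-0.77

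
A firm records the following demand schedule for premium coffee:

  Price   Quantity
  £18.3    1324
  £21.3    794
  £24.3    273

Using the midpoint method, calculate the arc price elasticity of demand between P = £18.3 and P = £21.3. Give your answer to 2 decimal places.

-3.30

At P = 18.3, Q = 1324; at P = 21.3, Q = 794.
ΔQ = -530, ΔP = 3.0. Midpoints: P̄ = 19.80, Q̄ = 1059.0.
ε = (ΔQ/ΔP)(P̄/Q̄) = (-530/3.0)(19.80/1059.0).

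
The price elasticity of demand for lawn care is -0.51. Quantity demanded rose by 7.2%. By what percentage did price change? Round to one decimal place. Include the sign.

-14.1%

%ΔP ≈ %ΔQ / ε = (7.2%)/(-0.51) = -14.12%.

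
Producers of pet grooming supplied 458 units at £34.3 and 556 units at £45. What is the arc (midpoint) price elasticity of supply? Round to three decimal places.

ΔQ = 556 − 458 = 98; ΔP = 45 − 34.3 = 10.7.
Midpoints: P̄ = 39.65, Q̄ = 507.0.
ε_s = (ΔQ/ΔP)(P̄/Q̄) = (98/10.7)(39.65/507.0).

0.716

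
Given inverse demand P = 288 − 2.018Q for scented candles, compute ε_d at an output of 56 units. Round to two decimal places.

At Q = 56, P = 288 − 2.018(56) = 174.99.
dP/dQ = −2.018, so dQ/dP = 1/(−2.018) = -0.496.
ε = (dQ/dP)(P/Q) = (-0.496)(174.99/56).

-1.55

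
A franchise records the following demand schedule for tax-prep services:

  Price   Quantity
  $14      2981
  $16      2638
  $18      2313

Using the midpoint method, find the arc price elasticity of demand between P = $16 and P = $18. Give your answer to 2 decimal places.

-1.12

At P = 16, Q = 2638; at P = 18, Q = 2313.
ΔQ = -325, ΔP = 2. Midpoints: P̄ = 17.00, Q̄ = 2475.5.
ε = (ΔQ/ΔP)(P̄/Q̄) = (-325/2)(17.00/2475.5).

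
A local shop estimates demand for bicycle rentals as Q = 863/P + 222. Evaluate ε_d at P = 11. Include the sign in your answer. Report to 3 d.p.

At P = 11, Q = 300.455.
dQ/dP = −863/P² = -7.132.
ε = (dQ/dP)(P/Q) = (-7.132)(11/300.455).
|ε| < 1, so demand is inelastic at this price.

-0.261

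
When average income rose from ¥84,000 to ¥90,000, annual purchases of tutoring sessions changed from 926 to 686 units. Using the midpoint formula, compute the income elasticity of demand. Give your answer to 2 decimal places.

ΔQ = -240, ΔI = 6000. Midpoints: Ī = 87,000, Q̄ = 806.0.
ε_I = (ΔQ/ΔI)(Ī/Q̄) = (-240/6000)(87000/806.0).
ε_I < 0, so the good is inferior.

-4.32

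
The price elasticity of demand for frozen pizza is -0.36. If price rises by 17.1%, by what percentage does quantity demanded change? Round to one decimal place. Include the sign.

-6.2%

%ΔQ ≈ ε × %ΔP = (-0.36)(17.1%) = -6.16%.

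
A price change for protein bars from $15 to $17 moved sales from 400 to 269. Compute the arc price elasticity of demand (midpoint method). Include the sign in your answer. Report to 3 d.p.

-3.133

ΔQ = 269 − 400 = -131; ΔP = 17 − 15 = 2.
Midpoints: P̄ = 16.00, Q̄ = 334.5.
ε = (ΔQ/ΔP)(P̄/Q̄) = (-131/2)(16.00/334.5).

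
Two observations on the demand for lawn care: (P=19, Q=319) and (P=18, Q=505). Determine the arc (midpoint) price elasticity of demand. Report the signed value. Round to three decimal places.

-8.352

ΔQ = 505 − 319 = 186; ΔP = 18 − 19 = -1.
Midpoints: P̄ = 18.50, Q̄ = 412.0.
ε = (ΔQ/ΔP)(P̄/Q̄) = (186/-1)(18.50/412.0).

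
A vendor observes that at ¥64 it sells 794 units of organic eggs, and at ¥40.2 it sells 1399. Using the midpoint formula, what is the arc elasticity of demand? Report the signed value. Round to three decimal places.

ΔQ = 1399 − 794 = 605; ΔP = 40.2 − 64 = -23.8.
Midpoints: P̄ = 52.10, Q̄ = 1096.5.
ε = (ΔQ/ΔP)(P̄/Q̄) = (605/-23.8)(52.10/1096.5).

-1.208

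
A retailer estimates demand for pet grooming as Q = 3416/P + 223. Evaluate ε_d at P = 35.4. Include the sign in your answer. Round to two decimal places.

-0.30

At P = 35.4, Q = 319.497.
dQ/dP = −3416/P² = -2.726.
ε = (dQ/dP)(P/Q) = (-2.726)(35.4/319.497).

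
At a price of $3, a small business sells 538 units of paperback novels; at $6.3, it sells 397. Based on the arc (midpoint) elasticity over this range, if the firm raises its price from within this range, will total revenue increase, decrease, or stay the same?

Arc ε = (-141/3.3)(4.65/467.5) ≈ -0.425.
|ε| = 0.42 < 1, so demand is inelastic. A price rise therefore raises total revenue.

increase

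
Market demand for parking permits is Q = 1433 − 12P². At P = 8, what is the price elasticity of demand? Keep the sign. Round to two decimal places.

At P = 8, Q = 665.
dQ/dP = −24P = -192.
ε = (dQ/dP)(P/Q) = (-192)(8/665).

-2.31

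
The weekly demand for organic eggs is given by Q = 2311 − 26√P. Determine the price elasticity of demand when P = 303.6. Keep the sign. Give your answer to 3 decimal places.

-0.122

At P = 303.6, Q = 1857.973.
dQ/dP = −26/(2√P) = -0.746.
ε = (dQ/dP)(P/Q) = (-0.746)(303.6/1857.973).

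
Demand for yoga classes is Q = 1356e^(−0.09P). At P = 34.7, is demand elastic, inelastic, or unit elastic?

elastic

Q = 59.698, dQ/dP = -5.373.
ε = (dQ/dP)(P/Q) ≈ -3.123.
|ε| = 3.12 > 1.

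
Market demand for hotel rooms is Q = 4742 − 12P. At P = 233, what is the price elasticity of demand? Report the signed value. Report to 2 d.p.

At P = 233, Q = 1946.
dQ/dP = −12.
ε = (dQ/dP)(P/Q) = (-12)(233/1946).
|ε| > 1, so demand is elastic at this price.

-1.44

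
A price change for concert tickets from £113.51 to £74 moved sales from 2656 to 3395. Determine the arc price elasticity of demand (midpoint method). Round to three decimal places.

-0.580

ΔQ = 3395 − 2656 = 739; ΔP = 74 − 113.51 = -39.51.
Midpoints: P̄ = 93.75, Q̄ = 3025.5.
ε = (ΔQ/ΔP)(P̄/Q̄) = (739/-39.51)(93.75/3025.5).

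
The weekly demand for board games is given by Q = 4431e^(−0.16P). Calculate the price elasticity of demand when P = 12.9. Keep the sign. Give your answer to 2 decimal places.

-2.06

At P = 12.9, Q = 562.494.
dQ/dP = −0.16·4431e^(−0.16P) = −0.16Q = -89.999.
ε = (dQ/dP)(P/Q) = (-89.999)(12.9/562.494).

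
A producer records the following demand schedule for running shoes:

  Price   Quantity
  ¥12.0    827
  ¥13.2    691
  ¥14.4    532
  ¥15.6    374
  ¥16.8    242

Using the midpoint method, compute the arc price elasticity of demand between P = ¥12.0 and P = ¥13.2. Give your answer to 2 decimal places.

-1.88

At P = 12.0, Q = 827; at P = 13.2, Q = 691.
ΔQ = -136, ΔP = 1.2. Midpoints: P̄ = 12.60, Q̄ = 759.0.
ε = (ΔQ/ΔP)(P̄/Q̄) = (-136/1.2)(12.60/759.0).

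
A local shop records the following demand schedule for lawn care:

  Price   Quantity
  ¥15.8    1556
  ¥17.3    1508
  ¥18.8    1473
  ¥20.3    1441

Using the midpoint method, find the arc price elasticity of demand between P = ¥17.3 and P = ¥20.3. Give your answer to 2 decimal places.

-0.28

At P = 17.3, Q = 1508; at P = 20.3, Q = 1441.
ΔQ = -67, ΔP = 3.0. Midpoints: P̄ = 18.80, Q̄ = 1474.5.
ε = (ΔQ/ΔP)(P̄/Q̄) = (-67/3.0)(18.80/1474.5).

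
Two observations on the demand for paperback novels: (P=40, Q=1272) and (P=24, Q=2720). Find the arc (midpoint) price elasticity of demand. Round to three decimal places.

-1.451

ΔQ = 2720 − 1272 = 1448; ΔP = 24 − 40 = -16.
Midpoints: P̄ = 32.00, Q̄ = 1996.0.
ε = (ΔQ/ΔP)(P̄/Q̄) = (1448/-16)(32.00/1996.0).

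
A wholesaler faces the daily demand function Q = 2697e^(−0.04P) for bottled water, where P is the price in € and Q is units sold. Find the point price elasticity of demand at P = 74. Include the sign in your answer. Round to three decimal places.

At P = 74, Q = 139.756.
dQ/dP = −0.04·2697e^(−0.04P) = −0.04Q = -5.590.
ε = (dQ/dP)(P/Q) = (-5.590)(74/139.756).

-2.960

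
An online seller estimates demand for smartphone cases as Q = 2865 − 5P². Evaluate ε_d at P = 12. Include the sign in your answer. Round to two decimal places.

-0.67

At P = 12, Q = 2145.
dQ/dP = −10P = -120.
ε = (dQ/dP)(P/Q) = (-120)(12/2145).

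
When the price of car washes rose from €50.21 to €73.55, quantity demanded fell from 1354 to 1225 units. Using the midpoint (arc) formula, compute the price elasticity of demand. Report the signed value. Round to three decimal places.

ΔQ = 1225 − 1354 = -129; ΔP = 73.55 − 50.21 = 23.34.
Midpoints: P̄ = 61.88, Q̄ = 1289.5.
ε = (ΔQ/ΔP)(P̄/Q̄) = (-129/23.34)(61.88/1289.5).

-0.265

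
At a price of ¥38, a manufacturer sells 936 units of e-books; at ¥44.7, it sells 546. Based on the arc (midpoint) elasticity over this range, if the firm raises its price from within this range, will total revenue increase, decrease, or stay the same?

Arc ε = (-390/6.7)(41.35/741.0) ≈ -3.248.
|ε| = 3.25 > 1, so demand is elastic. A price rise therefore reduces total revenue.

decrease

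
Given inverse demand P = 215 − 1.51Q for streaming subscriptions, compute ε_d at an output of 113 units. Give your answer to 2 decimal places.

At Q = 113, P = 215 − 1.51(113) = 44.37.
dP/dQ = −1.51, so dQ/dP = 1/(−1.51) = -0.662.
ε = (dQ/dP)(P/Q) = (-0.662)(44.37/113).

-0.26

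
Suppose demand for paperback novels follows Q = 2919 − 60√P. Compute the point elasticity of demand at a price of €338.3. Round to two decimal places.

-0.30

At P = 338.3, Q = 1815.424.
dQ/dP = −60/(2√P) = -1.631.
ε = (dQ/dP)(P/Q) = (-1.631)(338.3/1815.424).
|ε| < 1, so demand is inelastic at this price.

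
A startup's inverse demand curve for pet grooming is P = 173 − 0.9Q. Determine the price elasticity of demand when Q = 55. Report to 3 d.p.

-2.495

At Q = 55, P = 173 − 0.9(55) = 123.50.
dP/dQ = −0.9, so dQ/dP = 1/(−0.9) = -1.111.
ε = (dQ/dP)(P/Q) = (-1.111)(123.50/55).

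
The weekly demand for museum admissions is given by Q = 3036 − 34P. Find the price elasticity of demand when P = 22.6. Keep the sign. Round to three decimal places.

-0.339

At P = 22.6, Q = 2267.600.
dQ/dP = −34.
ε = (dQ/dP)(P/Q) = (-34)(22.6/2267.600).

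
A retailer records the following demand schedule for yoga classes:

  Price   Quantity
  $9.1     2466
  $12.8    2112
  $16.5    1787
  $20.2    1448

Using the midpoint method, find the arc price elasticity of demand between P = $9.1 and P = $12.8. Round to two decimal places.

At P = 9.1, Q = 2466; at P = 12.8, Q = 2112.
ΔQ = -354, ΔP = 3.7. Midpoints: P̄ = 10.95, Q̄ = 2289.0.
ε = (ΔQ/ΔP)(P̄/Q̄) = (-354/3.7)(10.95/2289.0).

-0.46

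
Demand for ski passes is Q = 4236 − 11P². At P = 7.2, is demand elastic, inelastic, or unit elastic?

Q = 3665.760, dQ/dP = -158.400.
ε = (dQ/dP)(P/Q) ≈ -0.311.
|ε| = 0.31 < 1.

inelastic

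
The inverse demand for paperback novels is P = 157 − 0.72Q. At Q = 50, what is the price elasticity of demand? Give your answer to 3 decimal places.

-3.361

At Q = 50, P = 157 − 0.72(50) = 121.00.
dP/dQ = −0.72, so dQ/dP = 1/(−0.72) = -1.389.
ε = (dQ/dP)(P/Q) = (-1.389)(121.00/50).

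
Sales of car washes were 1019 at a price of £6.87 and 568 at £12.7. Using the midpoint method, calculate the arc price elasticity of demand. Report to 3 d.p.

ΔQ = 568 − 1019 = -451; ΔP = 12.7 − 6.87 = 5.83.
Midpoints: P̄ = 9.79, Q̄ = 793.5.
ε = (ΔQ/ΔP)(P̄/Q̄) = (-451/5.83)(9.79/793.5).

-0.954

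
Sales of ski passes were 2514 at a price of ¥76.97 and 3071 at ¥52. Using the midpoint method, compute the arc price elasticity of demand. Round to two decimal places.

-0.52

ΔQ = 3071 − 2514 = 557; ΔP = 52 − 76.97 = -24.97.
Midpoints: P̄ = 64.48, Q̄ = 2792.5.
ε = (ΔQ/ΔP)(P̄/Q̄) = (557/-24.97)(64.48/2792.5).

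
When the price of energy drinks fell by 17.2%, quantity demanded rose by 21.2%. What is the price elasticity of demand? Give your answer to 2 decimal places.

-1.23

ε = %ΔQ / %ΔP = (21.2)/(-17.2) = -1.233.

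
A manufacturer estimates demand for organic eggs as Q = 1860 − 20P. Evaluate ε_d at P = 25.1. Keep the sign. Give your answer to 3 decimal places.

At P = 25.1, Q = 1358.
dQ/dP = −20.
ε = (dQ/dP)(P/Q) = (-20)(25.1/1358).

-0.370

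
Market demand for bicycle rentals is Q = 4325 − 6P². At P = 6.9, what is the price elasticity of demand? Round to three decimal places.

-0.141

At P = 6.9, Q = 4039.340.
dQ/dP = −12P = -82.800.
ε = (dQ/dP)(P/Q) = (-82.800)(6.9/4039.340).
|ε| < 1, so demand is inelastic at this price.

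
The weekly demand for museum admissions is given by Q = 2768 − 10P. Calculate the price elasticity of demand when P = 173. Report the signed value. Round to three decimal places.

-1.667

At P = 173, Q = 1038.
dQ/dP = −10.
ε = (dQ/dP)(P/Q) = (-10)(173/1038).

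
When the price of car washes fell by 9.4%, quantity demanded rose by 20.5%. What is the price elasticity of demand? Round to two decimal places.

-2.18

ε = %ΔQ / %ΔP = (20.5)/(-9.4) = -2.181.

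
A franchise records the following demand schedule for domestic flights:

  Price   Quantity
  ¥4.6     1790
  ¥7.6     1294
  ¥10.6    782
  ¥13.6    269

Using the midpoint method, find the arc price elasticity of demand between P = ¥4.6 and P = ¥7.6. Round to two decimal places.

-0.65

At P = 4.6, Q = 1790; at P = 7.6, Q = 1294.
ΔQ = -496, ΔP = 3.0. Midpoints: P̄ = 6.10, Q̄ = 1542.0.
ε = (ΔQ/ΔP)(P̄/Q̄) = (-496/3.0)(6.10/1542.0).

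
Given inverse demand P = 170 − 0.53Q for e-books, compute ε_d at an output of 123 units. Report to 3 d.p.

At Q = 123, P = 170 − 0.53(123) = 104.81.
dP/dQ = −0.53, so dQ/dP = 1/(−0.53) = -1.887.
ε = (dQ/dP)(P/Q) = (-1.887)(104.81/123).

-1.608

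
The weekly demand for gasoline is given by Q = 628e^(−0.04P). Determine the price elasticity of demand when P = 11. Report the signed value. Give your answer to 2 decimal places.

-0.44

At P = 11, Q = 404.455.
dQ/dP = −0.04·628e^(−0.04P) = −0.04Q = -16.178.
ε = (dQ/dP)(P/Q) = (-16.178)(11/404.455).
|ε| < 1, so demand is inelastic at this price.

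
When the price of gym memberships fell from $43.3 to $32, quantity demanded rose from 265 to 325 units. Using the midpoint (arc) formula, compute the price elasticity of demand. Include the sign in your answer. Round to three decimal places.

-0.678

ΔQ = 325 − 265 = 60; ΔP = 32 − 43.3 = -11.3.
Midpoints: P̄ = 37.65, Q̄ = 295.0.
ε = (ΔQ/ΔP)(P̄/Q̄) = (60/-11.3)(37.65/295.0).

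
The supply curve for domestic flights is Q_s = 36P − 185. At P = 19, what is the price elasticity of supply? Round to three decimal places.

1.371

At P = 19, Q_s = 499.
dQ_s/dP = 36.
ε_s = (dQ_s/dP)(P/Q_s) = (36)(19/499).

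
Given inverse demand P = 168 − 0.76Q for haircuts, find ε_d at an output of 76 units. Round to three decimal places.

-1.909

At Q = 76, P = 168 − 0.76(76) = 110.24.
dP/dQ = −0.76, so dQ/dP = 1/(−0.76) = -1.316.
ε = (dQ/dP)(P/Q) = (-1.316)(110.24/76).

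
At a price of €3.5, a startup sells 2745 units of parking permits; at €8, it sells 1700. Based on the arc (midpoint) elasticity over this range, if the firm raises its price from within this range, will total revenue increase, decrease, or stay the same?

increase

Arc ε = (-1045/4.5)(5.75/2222.5) ≈ -0.601.
|ε| = 0.60 < 1, so demand is inelastic. A price rise therefore raises total revenue.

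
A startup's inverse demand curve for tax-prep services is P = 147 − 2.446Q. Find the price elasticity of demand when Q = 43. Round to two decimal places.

-0.40

At Q = 43, P = 147 − 2.446(43) = 41.82.
dP/dQ = −2.446, so dQ/dP = 1/(−2.446) = -0.409.
ε = (dQ/dP)(P/Q) = (-0.409)(41.82/43).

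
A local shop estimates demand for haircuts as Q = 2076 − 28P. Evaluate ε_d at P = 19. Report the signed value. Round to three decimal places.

At P = 19, Q = 1544.
dQ/dP = −28.
ε = (dQ/dP)(P/Q) = (-28)(19/1544).

-0.345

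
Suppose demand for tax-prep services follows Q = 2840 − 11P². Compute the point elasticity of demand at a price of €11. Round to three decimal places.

-1.764

At P = 11, Q = 1509.
dQ/dP = −22P = -242.
ε = (dQ/dP)(P/Q) = (-242)(11/1509).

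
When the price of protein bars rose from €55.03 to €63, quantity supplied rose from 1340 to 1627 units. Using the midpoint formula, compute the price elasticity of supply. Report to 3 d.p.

1.433

ΔQ = 1627 − 1340 = 287; ΔP = 63 − 55.03 = 7.97.
Midpoints: P̄ = 59.02, Q̄ = 1483.5.
ε_s = (ΔQ/ΔP)(P̄/Q̄) = (287/7.97)(59.02/1483.5).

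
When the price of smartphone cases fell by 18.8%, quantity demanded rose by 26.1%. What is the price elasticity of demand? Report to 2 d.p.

-1.39

ε = %ΔQ / %ΔP = (26.1)/(-18.8) = -1.388.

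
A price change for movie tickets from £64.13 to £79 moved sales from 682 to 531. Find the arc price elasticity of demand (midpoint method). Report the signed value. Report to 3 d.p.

-1.198

ΔQ = 531 − 682 = -151; ΔP = 79 − 64.13 = 14.87.
Midpoints: P̄ = 71.56, Q̄ = 606.5.
ε = (ΔQ/ΔP)(P̄/Q̄) = (-151/14.87)(71.56/606.5).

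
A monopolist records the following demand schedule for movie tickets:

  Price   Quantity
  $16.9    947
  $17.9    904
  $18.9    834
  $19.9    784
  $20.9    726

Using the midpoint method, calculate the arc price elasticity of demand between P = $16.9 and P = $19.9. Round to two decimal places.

At P = 16.9, Q = 947; at P = 19.9, Q = 784.
ΔQ = -163, ΔP = 3.0. Midpoints: P̄ = 18.40, Q̄ = 865.5.
ε = (ΔQ/ΔP)(P̄/Q̄) = (-163/3.0)(18.40/865.5).

-1.16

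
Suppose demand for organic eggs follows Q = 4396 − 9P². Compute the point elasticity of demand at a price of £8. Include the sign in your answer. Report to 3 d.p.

At P = 8, Q = 3820.
dQ/dP = −18P = -144.
ε = (dQ/dP)(P/Q) = (-144)(8/3820).
|ε| < 1, so demand is inelastic at this price.

-0.302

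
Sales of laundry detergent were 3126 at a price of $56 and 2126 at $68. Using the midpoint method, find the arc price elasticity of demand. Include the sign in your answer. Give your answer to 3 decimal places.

ΔQ = 2126 − 3126 = -1000; ΔP = 68 − 56 = 12.
Midpoints: P̄ = 62.00, Q̄ = 2626.0.
ε = (ΔQ/ΔP)(P̄/Q̄) = (-1000/12)(62.00/2626.0).

-1.968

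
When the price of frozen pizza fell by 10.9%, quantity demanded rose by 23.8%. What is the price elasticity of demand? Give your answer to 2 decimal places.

-2.18

ε = %ΔQ / %ΔP = (23.8)/(-10.9) = -2.183.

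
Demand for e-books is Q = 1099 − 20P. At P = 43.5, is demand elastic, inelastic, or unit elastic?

elastic

Q = 229, dQ/dP = -20.
ε = (dQ/dP)(P/Q) ≈ -3.799.
|ε| = 3.80 > 1.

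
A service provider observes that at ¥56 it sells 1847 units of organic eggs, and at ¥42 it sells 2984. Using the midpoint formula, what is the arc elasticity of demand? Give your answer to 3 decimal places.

-1.647

ΔQ = 2984 − 1847 = 1137; ΔP = 42 − 56 = -14.
Midpoints: P̄ = 49.00, Q̄ = 2415.5.
ε = (ΔQ/ΔP)(P̄/Q̄) = (1137/-14)(49.00/2415.5).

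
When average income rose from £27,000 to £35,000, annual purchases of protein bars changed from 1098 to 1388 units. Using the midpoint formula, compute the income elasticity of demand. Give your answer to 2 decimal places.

0.90

ΔQ = 290, ΔI = 8000. Midpoints: Ī = 31,000, Q̄ = 1243.0.
ε_I = (ΔQ/ΔI)(Ī/Q̄) = (290/8000)(31000/1243.0).
ε_I > 0, so the good is normal.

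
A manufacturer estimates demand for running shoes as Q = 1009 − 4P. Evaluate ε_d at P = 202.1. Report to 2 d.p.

-4.03

At P = 202.1, Q = 200.600.
dQ/dP = −4.
ε = (dQ/dP)(P/Q) = (-4)(202.1/200.600).
|ε| > 1, so demand is elastic at this price.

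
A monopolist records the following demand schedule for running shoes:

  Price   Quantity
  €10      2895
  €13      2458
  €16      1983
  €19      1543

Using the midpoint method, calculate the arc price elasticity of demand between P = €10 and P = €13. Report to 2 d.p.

At P = 10, Q = 2895; at P = 13, Q = 2458.
ΔQ = -437, ΔP = 3. Midpoints: P̄ = 11.50, Q̄ = 2676.5.
ε = (ΔQ/ΔP)(P̄/Q̄) = (-437/3)(11.50/2676.5).

-0.63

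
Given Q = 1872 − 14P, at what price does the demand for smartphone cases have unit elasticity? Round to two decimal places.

66.86

For linear demand Q = a − bP, ε = −bP/(a − bP). |ε| = 1 when bP = a − bP, i.e. P = a/(2b).
P = 1872/(2·14) = 1872/28 = 66.8571.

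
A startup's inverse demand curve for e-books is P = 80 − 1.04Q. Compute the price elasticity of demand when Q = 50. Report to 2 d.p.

-0.54

At Q = 50, P = 80 − 1.04(50) = 28.00.
dP/dQ = −1.04, so dQ/dP = 1/(−1.04) = -0.962.
ε = (dQ/dP)(P/Q) = (-0.962)(28.00/50).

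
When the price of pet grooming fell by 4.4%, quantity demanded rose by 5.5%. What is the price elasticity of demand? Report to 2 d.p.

-1.25

ε = %ΔQ / %ΔP = (5.5)/(-4.4) = -1.250.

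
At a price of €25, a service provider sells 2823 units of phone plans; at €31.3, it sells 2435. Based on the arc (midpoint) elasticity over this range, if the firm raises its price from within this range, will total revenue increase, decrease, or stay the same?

increase

Arc ε = (-388/6.3)(28.15/2629.0) ≈ -0.659.
|ε| = 0.66 < 1, so demand is inelastic. A price rise therefore raises total revenue.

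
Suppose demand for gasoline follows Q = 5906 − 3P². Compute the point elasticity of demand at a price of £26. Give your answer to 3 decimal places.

At P = 26, Q = 3878.
dQ/dP = −6P = -156.
ε = (dQ/dP)(P/Q) = (-156)(26/3878).

-1.046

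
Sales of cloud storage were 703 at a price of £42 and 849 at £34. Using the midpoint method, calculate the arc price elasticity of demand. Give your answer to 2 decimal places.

-0.89

ΔQ = 849 − 703 = 146; ΔP = 34 − 42 = -8.
Midpoints: P̄ = 38.00, Q̄ = 776.0.
ε = (ΔQ/ΔP)(P̄/Q̄) = (146/-8)(38.00/776.0).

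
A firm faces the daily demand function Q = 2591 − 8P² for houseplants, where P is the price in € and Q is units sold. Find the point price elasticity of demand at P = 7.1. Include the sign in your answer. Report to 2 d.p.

At P = 7.1, Q = 2187.720.
dQ/dP = −16P = -113.600.
ε = (dQ/dP)(P/Q) = (-113.600)(7.1/2187.720).

-0.37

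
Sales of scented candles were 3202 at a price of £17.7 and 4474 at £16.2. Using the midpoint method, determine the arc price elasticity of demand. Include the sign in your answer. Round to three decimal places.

ΔQ = 4474 − 3202 = 1272; ΔP = 16.2 − 17.7 = -1.5.
Midpoints: P̄ = 16.95, Q̄ = 3838.0.
ε = (ΔQ/ΔP)(P̄/Q̄) = (1272/-1.5)(16.95/3838.0).

-3.745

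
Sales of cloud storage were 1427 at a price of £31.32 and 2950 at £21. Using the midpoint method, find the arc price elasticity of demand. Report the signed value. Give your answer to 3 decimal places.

-1.764

ΔQ = 2950 − 1427 = 1523; ΔP = 21 − 31.32 = -10.32.
Midpoints: P̄ = 26.16, Q̄ = 2188.5.
ε = (ΔQ/ΔP)(P̄/Q̄) = (1523/-10.32)(26.16/2188.5).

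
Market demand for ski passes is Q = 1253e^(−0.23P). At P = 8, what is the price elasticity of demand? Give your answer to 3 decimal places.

-1.840

At P = 8, Q = 198.998.
dQ/dP = −0.23·1253e^(−0.23P) = −0.23Q = -45.770.
ε = (dQ/dP)(P/Q) = (-45.770)(8/198.998).
|ε| > 1, so demand is elastic at this price.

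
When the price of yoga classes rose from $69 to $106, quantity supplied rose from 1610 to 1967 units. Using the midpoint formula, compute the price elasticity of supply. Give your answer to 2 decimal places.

0.47

ΔQ = 1967 − 1610 = 357; ΔP = 106 − 69 = 37.
Midpoints: P̄ = 87.50, Q̄ = 1788.5.
ε_s = (ΔQ/ΔP)(P̄/Q̄) = (357/37)(87.50/1788.5).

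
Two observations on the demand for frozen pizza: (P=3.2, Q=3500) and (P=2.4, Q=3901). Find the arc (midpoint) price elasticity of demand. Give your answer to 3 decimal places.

-0.379

ΔQ = 3901 − 3500 = 401; ΔP = 2.4 − 3.2 = -0.8.
Midpoints: P̄ = 2.80, Q̄ = 3700.5.
ε = (ΔQ/ΔP)(P̄/Q̄) = (401/-0.8)(2.80/3700.5).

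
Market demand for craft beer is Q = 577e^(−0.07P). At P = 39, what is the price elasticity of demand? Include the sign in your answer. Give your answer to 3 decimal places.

-2.730

At P = 39, Q = 37.632.
dQ/dP = −0.07·577e^(−0.07P) = −0.07Q = -2.634.
ε = (dQ/dP)(P/Q) = (-2.634)(39/37.632).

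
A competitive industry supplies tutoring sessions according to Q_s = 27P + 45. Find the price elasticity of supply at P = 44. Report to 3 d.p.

At P = 44, Q_s = 1233.
dQ_s/dP = 27.
ε_s = (dQ_s/dP)(P/Q_s) = (27)(44/1233).

0.964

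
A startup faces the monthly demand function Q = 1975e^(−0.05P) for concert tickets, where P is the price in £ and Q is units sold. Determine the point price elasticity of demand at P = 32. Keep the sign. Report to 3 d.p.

At P = 32, Q = 398.746.
dQ/dP = −0.05·1975e^(−0.05P) = −0.05Q = -19.937.
ε = (dQ/dP)(P/Q) = (-19.937)(32/398.746).
|ε| > 1, so demand is elastic at this price.

-1.600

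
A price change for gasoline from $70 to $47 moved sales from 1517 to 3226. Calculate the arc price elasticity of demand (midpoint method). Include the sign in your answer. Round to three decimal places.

-1.833

ΔQ = 3226 − 1517 = 1709; ΔP = 47 − 70 = -23.
Midpoints: P̄ = 58.50, Q̄ = 2371.5.
ε = (ΔQ/ΔP)(P̄/Q̄) = (1709/-23)(58.50/2371.5).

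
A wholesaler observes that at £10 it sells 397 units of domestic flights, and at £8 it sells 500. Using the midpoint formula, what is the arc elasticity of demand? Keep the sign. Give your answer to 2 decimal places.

-1.03

ΔQ = 500 − 397 = 103; ΔP = 8 − 10 = -2.
Midpoints: P̄ = 9.00, Q̄ = 448.5.
ε = (ΔQ/ΔP)(P̄/Q̄) = (103/-2)(9.00/448.5).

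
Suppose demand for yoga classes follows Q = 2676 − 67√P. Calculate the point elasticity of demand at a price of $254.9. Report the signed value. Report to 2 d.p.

-0.33

At P = 254.9, Q = 1606.306.
dQ/dP = −67/(2√P) = -2.098.
ε = (dQ/dP)(P/Q) = (-2.098)(254.9/1606.306).
|ε| < 1, so demand is inelastic at this price.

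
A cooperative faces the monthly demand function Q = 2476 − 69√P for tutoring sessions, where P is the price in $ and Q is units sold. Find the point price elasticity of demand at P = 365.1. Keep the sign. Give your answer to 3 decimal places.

-0.569

At P = 365.1, Q = 1157.576.
dQ/dP = −69/(2√P) = -1.806.
ε = (dQ/dP)(P/Q) = (-1.806)(365.1/1157.576).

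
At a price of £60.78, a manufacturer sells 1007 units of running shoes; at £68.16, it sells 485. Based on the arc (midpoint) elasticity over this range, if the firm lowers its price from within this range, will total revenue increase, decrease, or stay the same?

Arc ε = (-522/7.38)(64.47/746.0) ≈ -6.113.
|ε| = 6.11 > 1, so demand is elastic. A price cut therefore raises total revenue.

increase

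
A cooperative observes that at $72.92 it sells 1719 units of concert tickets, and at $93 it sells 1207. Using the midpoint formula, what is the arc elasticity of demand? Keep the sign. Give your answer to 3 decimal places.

-1.446

ΔQ = 1207 − 1719 = -512; ΔP = 93 − 72.92 = 20.08.
Midpoints: P̄ = 82.96, Q̄ = 1463.0.
ε = (ΔQ/ΔP)(P̄/Q̄) = (-512/20.08)(82.96/1463.0).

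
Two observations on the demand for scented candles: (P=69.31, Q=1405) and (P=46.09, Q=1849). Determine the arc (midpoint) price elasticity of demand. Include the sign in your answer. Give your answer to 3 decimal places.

ΔQ = 1849 − 1405 = 444; ΔP = 46.09 − 69.31 = -23.22.
Midpoints: P̄ = 57.70, Q̄ = 1627.0.
ε = (ΔQ/ΔP)(P̄/Q̄) = (444/-23.22)(57.70/1627.0).

-0.678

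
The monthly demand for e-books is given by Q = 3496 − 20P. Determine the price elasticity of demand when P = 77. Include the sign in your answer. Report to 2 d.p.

-0.79

At P = 77, Q = 1956.
dQ/dP = −20.
ε = (dQ/dP)(P/Q) = (-20)(77/1956).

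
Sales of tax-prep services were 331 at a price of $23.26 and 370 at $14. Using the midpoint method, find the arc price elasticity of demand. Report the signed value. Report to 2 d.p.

ΔQ = 370 − 331 = 39; ΔP = 14 − 23.26 = -9.26.
Midpoints: P̄ = 18.63, Q̄ = 350.5.
ε = (ΔQ/ΔP)(P̄/Q̄) = (39/-9.26)(18.63/350.5).

-0.22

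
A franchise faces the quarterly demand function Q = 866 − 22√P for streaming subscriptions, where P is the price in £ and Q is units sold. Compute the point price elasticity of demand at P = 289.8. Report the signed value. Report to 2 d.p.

At P = 289.8, Q = 491.483.
dQ/dP = −22/(2√P) = -0.646.
ε = (dQ/dP)(P/Q) = (-0.646)(289.8/491.483).

-0.38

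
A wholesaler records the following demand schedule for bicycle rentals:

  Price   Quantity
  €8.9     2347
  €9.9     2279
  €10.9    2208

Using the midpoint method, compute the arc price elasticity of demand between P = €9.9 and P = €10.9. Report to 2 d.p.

-0.33

At P = 9.9, Q = 2279; at P = 10.9, Q = 2208.
ΔQ = -71, ΔP = 1.0. Midpoints: P̄ = 10.40, Q̄ = 2243.5.
ε = (ΔQ/ΔP)(P̄/Q̄) = (-71/1.0)(10.40/2243.5).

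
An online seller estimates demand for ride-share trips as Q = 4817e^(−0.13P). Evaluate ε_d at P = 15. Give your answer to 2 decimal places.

At P = 15, Q = 685.334.
dQ/dP = −0.13·4817e^(−0.13P) = −0.13Q = -89.093.
ε = (dQ/dP)(P/Q) = (-89.093)(15/685.334).

-1.95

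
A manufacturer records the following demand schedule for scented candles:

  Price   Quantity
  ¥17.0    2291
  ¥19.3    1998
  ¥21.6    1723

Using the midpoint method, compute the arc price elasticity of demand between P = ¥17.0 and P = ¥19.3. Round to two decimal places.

At P = 17.0, Q = 2291; at P = 19.3, Q = 1998.
ΔQ = -293, ΔP = 2.3. Midpoints: P̄ = 18.15, Q̄ = 2144.5.
ε = (ΔQ/ΔP)(P̄/Q̄) = (-293/2.3)(18.15/2144.5).

-1.08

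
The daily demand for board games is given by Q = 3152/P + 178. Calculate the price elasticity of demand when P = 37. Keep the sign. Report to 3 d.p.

At P = 37, Q = 263.189.
dQ/dP = −3152/P² = -2.302.
ε = (dQ/dP)(P/Q) = (-2.302)(37/263.189).

-0.324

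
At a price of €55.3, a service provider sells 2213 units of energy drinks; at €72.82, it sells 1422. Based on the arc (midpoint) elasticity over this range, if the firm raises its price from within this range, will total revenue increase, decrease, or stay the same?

decrease

Arc ε = (-791/17.52)(64.06/1817.5) ≈ -1.591.
|ε| = 1.59 > 1, so demand is elastic. A price rise therefore reduces total revenue.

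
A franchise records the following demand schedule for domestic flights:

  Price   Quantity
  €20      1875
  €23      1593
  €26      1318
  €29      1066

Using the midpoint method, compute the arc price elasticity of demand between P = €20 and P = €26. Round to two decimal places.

-1.34

At P = 20, Q = 1875; at P = 26, Q = 1318.
ΔQ = -557, ΔP = 6. Midpoints: P̄ = 23.00, Q̄ = 1596.5.
ε = (ΔQ/ΔP)(P̄/Q̄) = (-557/6)(23.00/1596.5).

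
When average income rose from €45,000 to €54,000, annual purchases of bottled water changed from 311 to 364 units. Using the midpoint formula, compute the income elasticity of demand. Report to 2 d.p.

ΔQ = 53, ΔI = 9000. Midpoints: Ī = 49,500, Q̄ = 337.5.
ε_I = (ΔQ/ΔI)(Ī/Q̄) = (53/9000)(49500/337.5).

0.86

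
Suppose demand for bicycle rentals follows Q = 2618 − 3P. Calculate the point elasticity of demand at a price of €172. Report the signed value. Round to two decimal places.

-0.25

At P = 172, Q = 2102.
dQ/dP = −3.
ε = (dQ/dP)(P/Q) = (-3)(172/2102).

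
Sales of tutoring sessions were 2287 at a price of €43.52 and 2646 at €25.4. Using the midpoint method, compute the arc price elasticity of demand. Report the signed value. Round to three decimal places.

ΔQ = 2646 − 2287 = 359; ΔP = 25.4 − 43.52 = -18.12.
Midpoints: P̄ = 34.46, Q̄ = 2466.5.
ε = (ΔQ/ΔP)(P̄/Q̄) = (359/-18.12)(34.46/2466.5).

-0.277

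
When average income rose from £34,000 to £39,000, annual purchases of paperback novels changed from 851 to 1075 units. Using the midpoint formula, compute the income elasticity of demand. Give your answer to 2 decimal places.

1.70

ΔQ = 224, ΔI = 5000. Midpoints: Ī = 36,500, Q̄ = 963.0.
ε_I = (ΔQ/ΔI)(Ī/Q̄) = (224/5000)(36500/963.0).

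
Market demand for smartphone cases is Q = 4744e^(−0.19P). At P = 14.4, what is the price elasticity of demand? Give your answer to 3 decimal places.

-2.736

At P = 14.4, Q = 307.549.
dQ/dP = −0.19·4744e^(−0.19P) = −0.19Q = -58.434.
ε = (dQ/dP)(P/Q) = (-58.434)(14.4/307.549).
|ε| > 1, so demand is elastic at this price.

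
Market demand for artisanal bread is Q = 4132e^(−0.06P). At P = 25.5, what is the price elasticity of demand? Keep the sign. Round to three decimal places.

-1.530

At P = 25.5, Q = 894.725.
dQ/dP = −0.06·4132e^(−0.06P) = −0.06Q = -53.684.
ε = (dQ/dP)(P/Q) = (-53.684)(25.5/894.725).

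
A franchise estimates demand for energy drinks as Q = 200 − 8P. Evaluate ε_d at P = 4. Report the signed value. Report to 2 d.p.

-0.19

At P = 4, Q = 168.
dQ/dP = −8.
ε = (dQ/dP)(P/Q) = (-8)(4/168).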